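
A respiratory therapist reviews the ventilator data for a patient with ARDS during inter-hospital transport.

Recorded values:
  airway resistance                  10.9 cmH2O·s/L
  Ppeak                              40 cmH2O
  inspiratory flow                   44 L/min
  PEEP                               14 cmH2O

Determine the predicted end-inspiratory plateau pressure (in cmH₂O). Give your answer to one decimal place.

32.0

Flow: 44 L/min ÷ 60 = 0.7333 L/s.
Pplat = PIP − Raw × flow = 40 − 10.9 × 0.7333 = 40 − 7.993 = 32.007 cmH2O.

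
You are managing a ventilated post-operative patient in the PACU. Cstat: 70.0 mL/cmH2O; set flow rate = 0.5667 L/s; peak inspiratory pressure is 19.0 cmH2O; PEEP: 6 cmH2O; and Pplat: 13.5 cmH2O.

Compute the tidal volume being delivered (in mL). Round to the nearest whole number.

525

Vt = Cstat × (Pplat − PEEP) = 70.0 × (13.5 − 6) = 70.0 × 7.5 = 525.0 mL.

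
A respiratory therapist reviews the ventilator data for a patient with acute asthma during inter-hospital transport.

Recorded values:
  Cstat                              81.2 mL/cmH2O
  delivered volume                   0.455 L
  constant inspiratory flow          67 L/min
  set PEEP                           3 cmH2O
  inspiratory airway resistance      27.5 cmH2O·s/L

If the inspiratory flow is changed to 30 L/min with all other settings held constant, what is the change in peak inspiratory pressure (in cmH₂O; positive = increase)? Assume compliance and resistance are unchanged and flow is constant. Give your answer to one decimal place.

-17.0

Flow: 67 L/min ÷ 60 = 1.1167 L/s.
New flow: 30 L/min ÷ 60 = 0.5 L/s.
PIP = Vt/C + R·V̇ + PEEP (constant-flow equation of motion).
Only the resistive term changes: ΔPIP = R × ΔV̇ = 27.5 × (0.5 − 1.1167) = 27.5 × -0.6167 = -16.959 cmH2O.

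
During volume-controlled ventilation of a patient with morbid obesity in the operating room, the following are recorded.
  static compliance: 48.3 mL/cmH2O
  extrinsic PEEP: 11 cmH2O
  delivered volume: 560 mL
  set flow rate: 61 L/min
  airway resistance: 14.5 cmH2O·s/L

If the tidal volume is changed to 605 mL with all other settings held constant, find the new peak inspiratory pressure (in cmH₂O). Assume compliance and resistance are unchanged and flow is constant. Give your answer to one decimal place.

Flow: 61 L/min ÷ 60 = 1.0167 L/s.
PIP = Vt/C + R·V̇ + PEEP (constant-flow equation of motion).
Only the elastic term changes: ΔPIP = ΔVt / C = (605 − 560) / 48.3 = 0.9317 cmH2O.
Original PIP = 560/48.3 + 14.5×1.0167 + 11 = 37.336 cmH2O; new PIP = 37.336 + (0.9317) = 38.268 cmH2O.

38.3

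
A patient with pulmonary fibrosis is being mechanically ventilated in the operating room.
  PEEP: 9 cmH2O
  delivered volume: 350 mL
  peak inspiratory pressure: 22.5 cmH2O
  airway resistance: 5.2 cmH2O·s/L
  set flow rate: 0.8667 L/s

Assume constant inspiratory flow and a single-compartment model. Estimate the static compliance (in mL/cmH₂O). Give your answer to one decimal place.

38.9

Equation of motion (constant flow): PIP = Vt/C + R·V̇ + PEEP.
Vt/C = PIP − R·V̇ − PEEP = 22.5 − 5.2×0.8667 − 9 = 22.5 − 4.507 − 9 = 8.993 cmH2O.
C = Vt / 8.993 = 350 / 8.993 = 38.919 mL/cmH2O.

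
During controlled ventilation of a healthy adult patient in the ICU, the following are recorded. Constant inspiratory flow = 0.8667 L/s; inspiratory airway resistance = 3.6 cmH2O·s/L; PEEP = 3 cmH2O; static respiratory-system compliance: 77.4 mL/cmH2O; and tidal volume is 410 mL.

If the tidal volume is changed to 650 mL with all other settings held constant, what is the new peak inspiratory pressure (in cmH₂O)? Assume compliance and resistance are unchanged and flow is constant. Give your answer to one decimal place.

14.5

PIP = Vt/C + R·V̇ + PEEP (constant-flow equation of motion).
Only the elastic term changes: ΔPIP = ΔVt / C = (650 − 410) / 77.4 = 3.101 cmH2O.
Original PIP = 410/77.4 + 3.6×0.8667 + 3 = 11.417 cmH2O; new PIP = 11.417 + (3.101) = 14.518 cmH2O.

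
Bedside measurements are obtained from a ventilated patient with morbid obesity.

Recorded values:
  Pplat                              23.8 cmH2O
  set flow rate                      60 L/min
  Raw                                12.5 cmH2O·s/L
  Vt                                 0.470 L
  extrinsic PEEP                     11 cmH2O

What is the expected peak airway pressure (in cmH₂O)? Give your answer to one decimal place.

Flow: 60 L/min ÷ 60 = 1 L/s.
PIP = Pplat + Raw × flow = 23.8 + 12.5 × 1 = 23.8 + 12.5 = 36.3 cmH2O.

36.3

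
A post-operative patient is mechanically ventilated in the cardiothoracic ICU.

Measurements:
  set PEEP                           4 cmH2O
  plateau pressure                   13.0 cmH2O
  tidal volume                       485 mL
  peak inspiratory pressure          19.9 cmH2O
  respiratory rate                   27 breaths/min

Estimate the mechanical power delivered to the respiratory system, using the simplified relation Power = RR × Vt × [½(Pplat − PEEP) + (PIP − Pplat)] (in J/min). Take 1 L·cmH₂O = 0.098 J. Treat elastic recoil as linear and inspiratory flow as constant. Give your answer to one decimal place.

Per-breath work = Vt × [½(Pplat−PEEP) + (PIP−Pplat)] = 0.485 × [0.5×9.0 + 6.9] = 0.485 × 11.4 = 5.529 L·cmH2O.
Power = 27 × 5.529 = 149.28 L·cmH2O/min.
× 0.098 J/(L·cmH2O) → 14.629 J/min.

14.6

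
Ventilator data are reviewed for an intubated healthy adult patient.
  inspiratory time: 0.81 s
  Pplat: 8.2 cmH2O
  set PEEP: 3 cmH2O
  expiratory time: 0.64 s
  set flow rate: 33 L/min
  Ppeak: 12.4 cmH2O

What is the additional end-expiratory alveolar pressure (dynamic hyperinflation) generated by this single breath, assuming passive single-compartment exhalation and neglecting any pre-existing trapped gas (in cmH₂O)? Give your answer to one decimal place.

2.0

Flow: 33 L/min ÷ 60 = 0.55 L/s.
Vt = flow × Ti = 0.55 L/s × 0.81 s × 1000 mL/L = 445.5 mL.
R = (PIP − Pplat)/V̇ = (12.4 − 8.2) / 0.55 = 4.2/0.55 = 7.636 cmH2O·s/L.
C = Vt/(Pplat − PEEP) = 445.5 / (8.2 − 3) = 445.5/5.2 = 85.673 mL/cmH2O.
τ = R × C = 7.636 × 0.08567 L/cmH2O = 0.6542 s.
Fraction remaining = e^(−Te/τ) = e^(−0.64/0.6542) = 0.376; trapped volume = 445.5 × 0.376 = 167.51 mL.
Additional alveolar pressure from trapping ≈ V_trapped / C = 167.51 / 85.673 = 1.955 cmH2O.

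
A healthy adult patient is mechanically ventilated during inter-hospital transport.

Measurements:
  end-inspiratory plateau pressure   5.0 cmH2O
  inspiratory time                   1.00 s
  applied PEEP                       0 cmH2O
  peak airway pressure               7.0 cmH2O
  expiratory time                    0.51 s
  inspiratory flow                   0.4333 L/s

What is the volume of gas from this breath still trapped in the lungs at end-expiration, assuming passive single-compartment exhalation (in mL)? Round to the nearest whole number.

Vt = flow × Ti = 0.4333 L/s × 1.00 s × 1000 mL/L = 433.3 mL.
R = (PIP − Pplat)/V̇ = (7.0 − 5.0) / 0.4333 = 2.0/0.4333 = 4.616 cmH2O·s/L.
C = Vt/(Pplat − PEEP) = 433.3 / (5.0 − 0) = 433.3/5.0 = 86.66 mL/cmH2O.
τ = R × C = 4.616 × 0.08666 L/cmH2O = 0.4 s.
Fraction remaining = e^(−Te/τ) = e^(−0.51/0.4) = 0.2794.
Trapped volume = 433.3 × 0.2794 = 121.06 mL.

121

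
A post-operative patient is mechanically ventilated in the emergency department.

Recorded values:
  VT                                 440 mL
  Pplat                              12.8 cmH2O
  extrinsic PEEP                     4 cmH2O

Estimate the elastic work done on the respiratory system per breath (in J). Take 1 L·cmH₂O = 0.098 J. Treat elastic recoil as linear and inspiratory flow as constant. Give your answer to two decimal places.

Elastic work ≈ ½ × (Pplat − PEEP) × Vt = 0.5 × (12.8 − 4) × 0.440 L = 0.5 × 8.8 × 0.440 = 1.936 L·cmH2O.
× 0.098 J/(L·cmH2O) → 0.1897 J.

0.19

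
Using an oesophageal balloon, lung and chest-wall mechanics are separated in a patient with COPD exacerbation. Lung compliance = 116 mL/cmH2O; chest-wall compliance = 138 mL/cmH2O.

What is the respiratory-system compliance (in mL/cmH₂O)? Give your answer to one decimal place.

63.0

Lung and chest wall are elastances in series: 1/Crs = 1/CL + 1/Ccw.
1/Crs = 1/116 + 1/138 = 0.01587.
Crs = 63.012 mL/cmH2O.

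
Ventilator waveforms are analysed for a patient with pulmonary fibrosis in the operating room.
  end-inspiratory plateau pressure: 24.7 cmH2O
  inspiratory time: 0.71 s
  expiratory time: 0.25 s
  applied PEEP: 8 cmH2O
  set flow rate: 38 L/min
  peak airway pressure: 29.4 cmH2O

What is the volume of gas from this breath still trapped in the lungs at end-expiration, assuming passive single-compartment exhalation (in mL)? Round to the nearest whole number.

129

Flow: 38 L/min ÷ 60 = 0.6333 L/s.
Vt = flow × Ti = 0.6333 L/s × 0.71 s × 1000 mL/L = 449.64 mL.
R = (PIP − Pplat)/V̇ = (29.4 − 24.7) / 0.6333 = 4.7/0.6333 = 7.421 cmH2O·s/L.
C = Vt/(Pplat − PEEP) = 449.64 / (24.7 − 8) = 449.64/16.7 = 26.925 mL/cmH2O.
τ = R × C = 7.421 × 0.02693 L/cmH2O = 0.1998 s.
Fraction remaining = e^(−Te/τ) = e^(−0.25/0.1998) = 0.2861.
Trapped volume = 449.64 × 0.2861 = 128.64 mL.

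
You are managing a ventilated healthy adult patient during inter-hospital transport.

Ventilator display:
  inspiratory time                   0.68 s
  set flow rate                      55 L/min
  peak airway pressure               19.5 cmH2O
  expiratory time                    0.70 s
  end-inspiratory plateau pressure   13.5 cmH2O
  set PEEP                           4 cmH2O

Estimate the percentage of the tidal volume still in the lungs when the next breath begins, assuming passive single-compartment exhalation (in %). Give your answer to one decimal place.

19.6

Flow: 55 L/min ÷ 60 = 0.9167 L/s.
Vt = flow × Ti = 0.9167 L/s × 0.68 s × 1000 mL/L = 623.36 mL.
R = (PIP − Pplat)/V̇ = (19.5 − 13.5) / 0.9167 = 6.0/0.9167 = 6.545 cmH2O·s/L.
C = Vt/(Pplat − PEEP) = 623.36 / (13.5 − 4) = 623.36/9.5 = 65.617 mL/cmH2O.
τ = R × C = 6.545 × 0.06562 L/cmH2O = 0.4295 s.
Fraction remaining at end-expiration = e^(−Te/τ) = e^(−0.70/0.4295) = 0.196 → 19.6%.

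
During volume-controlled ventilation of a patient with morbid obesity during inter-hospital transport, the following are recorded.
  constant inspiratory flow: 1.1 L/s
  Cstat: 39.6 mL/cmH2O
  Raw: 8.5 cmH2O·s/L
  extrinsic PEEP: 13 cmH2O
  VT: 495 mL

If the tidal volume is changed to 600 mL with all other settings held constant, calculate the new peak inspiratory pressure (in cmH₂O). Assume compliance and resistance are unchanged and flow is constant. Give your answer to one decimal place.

PIP = Vt/C + R·V̇ + PEEP (constant-flow equation of motion).
Only the elastic term changes: ΔPIP = ΔVt / C = (600 − 495) / 39.6 = 2.652 cmH2O.
Original PIP = 495/39.6 + 8.5×1.1 + 13 = 34.85 cmH2O; new PIP = 34.85 + (2.652) = 37.502 cmH2O.

37.5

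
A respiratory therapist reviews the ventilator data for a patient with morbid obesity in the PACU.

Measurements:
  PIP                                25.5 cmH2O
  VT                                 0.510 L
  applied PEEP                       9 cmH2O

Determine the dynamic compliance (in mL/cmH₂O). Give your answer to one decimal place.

Dynamic compliance = Vt / (PIP − PEEP) = 510 / (25.5 − 9) = 510 / 16.5 = 30.909 mL/cmH2O.

30.9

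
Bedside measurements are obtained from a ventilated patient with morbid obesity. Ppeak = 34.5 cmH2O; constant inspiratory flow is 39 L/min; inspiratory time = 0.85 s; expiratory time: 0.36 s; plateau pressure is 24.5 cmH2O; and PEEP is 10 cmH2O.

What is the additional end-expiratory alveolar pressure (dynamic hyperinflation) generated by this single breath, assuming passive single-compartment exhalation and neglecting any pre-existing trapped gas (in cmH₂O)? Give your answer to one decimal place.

Flow: 39 L/min ÷ 60 = 0.65 L/s.
Vt = flow × Ti = 0.65 L/s × 0.85 s × 1000 mL/L = 552.5 mL.
R = (PIP − Pplat)/V̇ = (34.5 − 24.5) / 0.65 = 10.0/0.65 = 15.385 cmH2O·s/L.
C = Vt/(Pplat − PEEP) = 552.5 / (24.5 − 10) = 552.5/14.5 = 38.103 mL/cmH2O.
τ = R × C = 15.385 × 0.0381 L/cmH2O = 0.5862 s.
Fraction remaining = e^(−Te/τ) = e^(−0.36/0.5862) = 0.5411; trapped volume = 552.5 × 0.5411 = 298.96 mL.
Additional alveolar pressure from trapping ≈ V_trapped / C = 298.96 / 38.103 = 7.846 cmH2O.

7.8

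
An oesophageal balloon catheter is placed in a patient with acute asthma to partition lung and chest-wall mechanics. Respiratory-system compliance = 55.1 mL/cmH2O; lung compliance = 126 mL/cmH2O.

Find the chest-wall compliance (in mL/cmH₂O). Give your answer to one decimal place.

1/Ccw = 1/Crs − 1/CL.
1/Ccw = 1/55.1 − 1/126 = 0.01021.
Ccw = 97.943 mL/cmH2O.

97.9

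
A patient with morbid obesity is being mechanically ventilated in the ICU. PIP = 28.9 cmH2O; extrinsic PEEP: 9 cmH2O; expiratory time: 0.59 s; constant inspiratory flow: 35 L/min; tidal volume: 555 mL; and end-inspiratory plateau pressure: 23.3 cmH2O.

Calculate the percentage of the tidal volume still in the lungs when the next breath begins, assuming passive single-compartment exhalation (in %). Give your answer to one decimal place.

20.5

Flow: 35 L/min ÷ 60 = 0.5833 L/s.
R = (PIP − Pplat)/V̇ = (28.9 − 23.3) / 0.5833 = 5.6/0.5833 = 9.601 cmH2O·s/L.
C = Vt/(Pplat − PEEP) = 555.0 / (23.3 − 9) = 555.0/14.3 = 38.811 mL/cmH2O.
τ = R × C = 9.601 × 0.03881 L/cmH2O = 0.3726 s.
Fraction remaining at end-expiration = e^(−Te/τ) = e^(−0.59/0.3726) = 0.2053 → 20.53%.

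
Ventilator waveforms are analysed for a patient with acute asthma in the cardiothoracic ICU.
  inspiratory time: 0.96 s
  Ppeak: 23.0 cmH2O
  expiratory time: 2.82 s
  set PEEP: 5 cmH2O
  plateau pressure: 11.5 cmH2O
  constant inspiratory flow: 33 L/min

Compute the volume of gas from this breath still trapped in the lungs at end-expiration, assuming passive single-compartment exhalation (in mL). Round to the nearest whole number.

100

Flow: 33 L/min ÷ 60 = 0.55 L/s.
Vt = flow × Ti = 0.55 L/s × 0.96 s × 1000 mL/L = 528.0 mL.
R = (PIP − Pplat)/V̇ = (23.0 − 11.5) / 0.55 = 11.5/0.55 = 20.909 cmH2O·s/L.
C = Vt/(Pplat − PEEP) = 528.0 / (11.5 − 5) = 528.0/6.5 = 81.231 mL/cmH2O.
τ = R × C = 20.909 × 0.08123 L/cmH2O = 1.698 s.
Fraction remaining = e^(−Te/τ) = e^(−2.82/1.698) = 0.19.
Trapped volume = 528.0 × 0.19 = 100.32 mL.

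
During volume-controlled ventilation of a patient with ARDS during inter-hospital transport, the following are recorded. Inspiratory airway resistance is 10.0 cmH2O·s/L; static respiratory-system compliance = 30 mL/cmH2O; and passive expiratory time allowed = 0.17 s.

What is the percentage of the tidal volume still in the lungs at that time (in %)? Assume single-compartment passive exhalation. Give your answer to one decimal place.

56.7

τ = R × C = 10.0 × 30 mL/cmH2O = 10.0 × 0.030 L/cmH2O = 0.3 s.
Passive exhalation: V(t)/V₀ = e^(−t/τ) = e^(−0.17/0.3) = 0.5674.
Fraction remaining = 0.5674 → 56.74%.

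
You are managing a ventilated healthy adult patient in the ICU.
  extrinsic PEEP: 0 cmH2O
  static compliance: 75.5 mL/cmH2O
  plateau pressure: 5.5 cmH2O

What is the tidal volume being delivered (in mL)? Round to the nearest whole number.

415

Vt = Cstat × (Pplat − PEEP) = 75.5 × (5.5 − 0) = 75.5 × 5.5 = 415.25 mL.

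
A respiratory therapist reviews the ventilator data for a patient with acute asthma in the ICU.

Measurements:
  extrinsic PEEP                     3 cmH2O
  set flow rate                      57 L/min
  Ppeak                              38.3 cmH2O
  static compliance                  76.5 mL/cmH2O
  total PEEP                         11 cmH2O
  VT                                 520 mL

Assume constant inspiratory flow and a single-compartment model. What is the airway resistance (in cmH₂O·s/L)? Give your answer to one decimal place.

21.6

Flow: 57 L/min ÷ 60 = 0.95 L/s.
Total PEEP = 11 cmH2O (set 3 + intrinsic 8); this is the baseline alveolar pressure.
Equation of motion (constant flow): PIP = Vt/C + R·V̇ + PEEP.
R·V̇ = PIP − Vt/C − PEEP = 38.3 − 520/76.5 − 11 = 38.3 − 6.797 − 11 = 20.503 cmH2O.
R = 20.503 / 0.95 = 21.582 cmH2O·s/L.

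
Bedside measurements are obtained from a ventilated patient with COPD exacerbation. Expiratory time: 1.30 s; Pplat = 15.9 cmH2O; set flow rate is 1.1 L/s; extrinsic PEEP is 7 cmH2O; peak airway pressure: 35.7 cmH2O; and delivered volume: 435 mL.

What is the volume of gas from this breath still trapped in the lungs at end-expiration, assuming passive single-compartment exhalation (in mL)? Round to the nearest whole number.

R = (PIP − Pplat)/V̇ = (35.7 − 15.9) / 1.1 = 19.8/1.1 = 18.0 cmH2O·s/L.
C = Vt/(Pplat − PEEP) = 435.0 / (15.9 − 7) = 435.0/8.9 = 48.876 mL/cmH2O.
τ = R × C = 18.0 × 0.04888 L/cmH2O = 0.8798 s.
Fraction remaining = e^(−Te/τ) = e^(−1.30/0.8798) = 0.2282.
Trapped volume = 435.0 × 0.2282 = 99.267 mL.

99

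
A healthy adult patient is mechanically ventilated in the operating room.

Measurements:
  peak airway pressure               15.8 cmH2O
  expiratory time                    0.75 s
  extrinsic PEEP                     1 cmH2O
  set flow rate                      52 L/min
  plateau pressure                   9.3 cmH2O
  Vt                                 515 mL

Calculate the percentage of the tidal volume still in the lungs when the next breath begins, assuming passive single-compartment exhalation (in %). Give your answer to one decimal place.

Flow: 52 L/min ÷ 60 = 0.8667 L/s.
R = (PIP − Pplat)/V̇ = (15.8 − 9.3) / 0.8667 = 6.5/0.8667 = 7.5 cmH2O·s/L.
C = Vt/(Pplat − PEEP) = 515.0 / (9.3 − 1) = 515.0/8.3 = 62.048 mL/cmH2O.
τ = R × C = 7.5 × 0.06205 L/cmH2O = 0.4654 s.
Fraction remaining at end-expiration = e^(−Te/τ) = e^(−0.75/0.4654) = 0.1996 → 19.96%.

20.0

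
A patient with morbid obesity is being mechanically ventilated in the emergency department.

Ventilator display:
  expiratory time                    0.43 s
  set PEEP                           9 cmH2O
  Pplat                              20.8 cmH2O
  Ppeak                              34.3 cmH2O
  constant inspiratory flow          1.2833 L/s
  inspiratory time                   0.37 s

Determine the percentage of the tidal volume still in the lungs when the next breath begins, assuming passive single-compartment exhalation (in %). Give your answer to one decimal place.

Vt = flow × Ti = 1.2833 L/s × 0.37 s × 1000 mL/L = 474.82 mL.
R = (PIP − Pplat)/V̇ = (34.3 − 20.8) / 1.2833 = 13.5/1.2833 = 10.52 cmH2O·s/L.
C = Vt/(Pplat − PEEP) = 474.82 / (20.8 − 9) = 474.82/11.8 = 40.239 mL/cmH2O.
τ = R × C = 10.52 × 0.04024 L/cmH2O = 0.4233 s.
Fraction remaining at end-expiration = e^(−Te/τ) = e^(−0.43/0.4233) = 0.3621 → 36.21%.

36.2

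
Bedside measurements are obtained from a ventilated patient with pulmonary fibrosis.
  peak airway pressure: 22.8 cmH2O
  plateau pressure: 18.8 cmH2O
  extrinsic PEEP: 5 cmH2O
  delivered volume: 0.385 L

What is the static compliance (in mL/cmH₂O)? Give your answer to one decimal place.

27.9

Cstat = Vt / (Pplat − PEEP) = 385 / (18.8 − 5) = 385 / 13.8 = 27.899 mL/cmH2O.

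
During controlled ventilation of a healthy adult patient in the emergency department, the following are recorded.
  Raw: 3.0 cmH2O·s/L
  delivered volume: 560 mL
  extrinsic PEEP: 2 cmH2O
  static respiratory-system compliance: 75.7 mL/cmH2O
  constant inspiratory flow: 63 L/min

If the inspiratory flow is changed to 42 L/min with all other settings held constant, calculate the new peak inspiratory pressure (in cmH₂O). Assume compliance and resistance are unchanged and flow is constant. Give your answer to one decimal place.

Flow: 63 L/min ÷ 60 = 1.05 L/s.
New flow: 42 L/min ÷ 60 = 0.7 L/s.
PIP = Vt/C + R·V̇ + PEEP (constant-flow equation of motion).
Only the resistive term changes: ΔPIP = R × ΔV̇ = 3.0 × (0.7 − 1.05) = 3.0 × -0.35 = -1.05 cmH2O.
Original PIP = 560/75.7 + 3.0×1.05 + 2 = 12.548 cmH2O; new PIP = 12.548 + (-1.05) = 11.498 cmH2O.

11.5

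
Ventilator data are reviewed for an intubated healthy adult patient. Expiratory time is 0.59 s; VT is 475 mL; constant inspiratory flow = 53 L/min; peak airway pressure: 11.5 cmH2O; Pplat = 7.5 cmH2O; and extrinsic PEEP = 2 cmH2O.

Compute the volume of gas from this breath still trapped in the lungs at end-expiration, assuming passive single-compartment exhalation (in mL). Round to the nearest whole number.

Flow: 53 L/min ÷ 60 = 0.8833 L/s.
R = (PIP − Pplat)/V̇ = (11.5 − 7.5) / 0.8833 = 4.0/0.8833 = 4.528 cmH2O·s/L.
C = Vt/(Pplat − PEEP) = 475.0 / (7.5 − 2) = 475.0/5.5 = 86.364 mL/cmH2O.
τ = R × C = 4.528 × 0.08636 L/cmH2O = 0.391 s.
Fraction remaining = e^(−Te/τ) = e^(−0.59/0.391) = 0.2211.
Trapped volume = 475.0 × 0.2211 = 105.02 mL.

105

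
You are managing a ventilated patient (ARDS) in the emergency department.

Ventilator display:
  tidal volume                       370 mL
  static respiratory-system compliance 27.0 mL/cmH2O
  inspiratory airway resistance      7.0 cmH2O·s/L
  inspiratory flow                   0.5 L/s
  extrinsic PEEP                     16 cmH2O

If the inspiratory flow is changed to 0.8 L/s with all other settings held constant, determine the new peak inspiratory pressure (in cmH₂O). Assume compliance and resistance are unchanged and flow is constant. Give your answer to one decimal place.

PIP = Vt/C + R·V̇ + PEEP (constant-flow equation of motion).
Only the resistive term changes: ΔPIP = R × ΔV̇ = 7.0 × (0.8 − 0.5) = 7.0 × 0.3 = 2.1 cmH2O.
Original PIP = 370/27.0 + 7.0×0.5 + 16 = 33.204 cmH2O; new PIP = 33.204 + (2.1) = 35.304 cmH2O.

35.3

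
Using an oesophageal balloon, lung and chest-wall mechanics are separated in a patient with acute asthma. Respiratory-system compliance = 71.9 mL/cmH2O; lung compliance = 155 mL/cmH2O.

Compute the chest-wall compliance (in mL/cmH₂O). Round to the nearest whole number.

1/Ccw = 1/Crs − 1/CL.
1/Ccw = 1/71.9 − 1/155 = 0.007457.
Ccw = 134.1 mL/cmH2O.

134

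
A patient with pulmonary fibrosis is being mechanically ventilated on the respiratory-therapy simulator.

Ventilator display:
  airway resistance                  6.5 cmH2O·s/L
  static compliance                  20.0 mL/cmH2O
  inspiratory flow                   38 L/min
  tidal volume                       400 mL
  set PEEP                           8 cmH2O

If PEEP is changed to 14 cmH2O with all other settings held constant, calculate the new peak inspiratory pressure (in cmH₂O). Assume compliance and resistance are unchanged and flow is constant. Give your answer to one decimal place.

Flow: 38 L/min ÷ 60 = 0.6333 L/s.
PIP = Vt/C + R·V̇ + PEEP (constant-flow equation of motion).
Only the baseline term changes: ΔPIP = ΔPEEP = 14 − 8 = 6.0 cmH2O.
Original PIP = 400/20.0 + 6.5×0.6333 + 8 = 32.116 cmH2O; new PIP = 32.116 + (6.0) = 38.116 cmH2O.

38.1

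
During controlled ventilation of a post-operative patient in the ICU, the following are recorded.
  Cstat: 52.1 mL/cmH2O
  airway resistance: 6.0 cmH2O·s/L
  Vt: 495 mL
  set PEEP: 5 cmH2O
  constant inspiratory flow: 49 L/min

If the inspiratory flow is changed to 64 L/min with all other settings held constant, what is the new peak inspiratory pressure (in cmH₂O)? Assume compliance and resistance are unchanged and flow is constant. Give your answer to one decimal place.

Flow: 49 L/min ÷ 60 = 0.8167 L/s.
New flow: 64 L/min ÷ 60 = 1.0667 L/s.
PIP = Vt/C + R·V̇ + PEEP (constant-flow equation of motion).
Only the resistive term changes: ΔPIP = R × ΔV̇ = 6.0 × (1.0667 − 0.8167) = 6.0 × 0.25 = 1.5 cmH2O.
Original PIP = 495/52.1 + 6.0×0.8167 + 5 = 19.401 cmH2O; new PIP = 19.401 + (1.5) = 20.901 cmH2O.

20.9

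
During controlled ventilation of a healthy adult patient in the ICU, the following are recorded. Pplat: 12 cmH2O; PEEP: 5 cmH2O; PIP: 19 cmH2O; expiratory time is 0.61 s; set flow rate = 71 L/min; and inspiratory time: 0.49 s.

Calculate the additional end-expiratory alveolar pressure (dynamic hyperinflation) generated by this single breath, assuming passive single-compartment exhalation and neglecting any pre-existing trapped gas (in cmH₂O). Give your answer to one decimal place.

Flow: 71 L/min ÷ 60 = 1.1833 L/s.
Vt = flow × Ti = 1.1833 L/s × 0.49 s × 1000 mL/L = 579.82 mL.
R = (PIP − Pplat)/V̇ = (19 − 12) / 1.1833 = 7.0/1.1833 = 5.916 cmH2O·s/L.
C = Vt/(Pplat − PEEP) = 579.82 / (12 − 5) = 579.82/7.0 = 82.831 mL/cmH2O.
τ = R × C = 5.916 × 0.08283 L/cmH2O = 0.49 s.
Fraction remaining = e^(−Te/τ) = e^(−0.61/0.49) = 0.288; trapped volume = 579.82 × 0.288 = 166.99 mL.
Additional alveolar pressure from trapping ≈ V_trapped / C = 166.99 / 82.831 = 2.016 cmH2O.

2.0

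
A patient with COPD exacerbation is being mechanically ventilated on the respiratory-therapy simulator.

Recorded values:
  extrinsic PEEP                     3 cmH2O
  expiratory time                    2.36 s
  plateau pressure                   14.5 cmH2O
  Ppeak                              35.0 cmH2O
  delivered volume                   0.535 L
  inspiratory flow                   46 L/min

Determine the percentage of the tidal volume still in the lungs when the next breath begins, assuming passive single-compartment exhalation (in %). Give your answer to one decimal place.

15.0

Flow: 46 L/min ÷ 60 = 0.7667 L/s.
R = (PIP − Pplat)/V̇ = (35.0 − 14.5) / 0.7667 = 20.5/0.7667 = 26.738 cmH2O·s/L.
C = Vt/(Pplat − PEEP) = 535.0 / (14.5 − 3) = 535.0/11.5 = 46.522 mL/cmH2O.
τ = R × C = 26.738 × 0.04652 L/cmH2O = 1.244 s.
Fraction remaining at end-expiration = e^(−Te/τ) = e^(−2.36/1.244) = 0.15 → 15.0%.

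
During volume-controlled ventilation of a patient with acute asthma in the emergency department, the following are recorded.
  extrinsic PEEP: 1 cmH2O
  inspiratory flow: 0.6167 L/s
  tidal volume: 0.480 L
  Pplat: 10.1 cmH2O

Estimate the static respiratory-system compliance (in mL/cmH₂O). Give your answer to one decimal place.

52.7

Cstat = Vt / (Pplat − PEEP) = 480 / (10.1 − 1) = 480 / 9.1 = 52.747 mL/cmH2O.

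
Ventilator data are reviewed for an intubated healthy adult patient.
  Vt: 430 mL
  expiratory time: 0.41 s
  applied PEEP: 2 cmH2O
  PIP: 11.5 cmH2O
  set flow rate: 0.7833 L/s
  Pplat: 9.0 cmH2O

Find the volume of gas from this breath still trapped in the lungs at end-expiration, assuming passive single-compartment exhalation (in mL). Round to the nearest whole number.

53

R = (PIP − Pplat)/V̇ = (11.5 − 9.0) / 0.7833 = 2.5/0.7833 = 3.192 cmH2O·s/L.
C = Vt/(Pplat − PEEP) = 430.0 / (9.0 − 2) = 430.0/7.0 = 61.429 mL/cmH2O.
τ = R × C = 3.192 × 0.06143 L/cmH2O = 0.1961 s.
Fraction remaining = e^(−Te/τ) = e^(−0.41/0.1961) = 0.1236.
Trapped volume = 430.0 × 0.1236 = 53.148 mL.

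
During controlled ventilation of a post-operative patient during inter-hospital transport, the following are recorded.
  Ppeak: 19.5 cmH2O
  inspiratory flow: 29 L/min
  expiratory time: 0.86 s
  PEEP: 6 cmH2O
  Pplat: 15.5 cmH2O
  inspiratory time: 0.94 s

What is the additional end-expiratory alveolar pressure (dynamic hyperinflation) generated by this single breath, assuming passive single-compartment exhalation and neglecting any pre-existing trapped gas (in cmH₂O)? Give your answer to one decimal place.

Flow: 29 L/min ÷ 60 = 0.4833 L/s.
Vt = flow × Ti = 0.4833 L/s × 0.94 s × 1000 mL/L = 454.3 mL.
R = (PIP − Pplat)/V̇ = (19.5 − 15.5) / 0.4833 = 4.0/0.4833 = 8.276 cmH2O·s/L.
C = Vt/(Pplat − PEEP) = 454.3 / (15.5 − 6) = 454.3/9.5 = 47.821 mL/cmH2O.
τ = R × C = 8.276 × 0.04782 L/cmH2O = 0.3958 s.
Fraction remaining = e^(−Te/τ) = e^(−0.86/0.3958) = 0.1139; trapped volume = 454.3 × 0.1139 = 51.745 mL.
Additional alveolar pressure from trapping ≈ V_trapped / C = 51.745 / 47.821 = 1.082 cmH2O.

1.1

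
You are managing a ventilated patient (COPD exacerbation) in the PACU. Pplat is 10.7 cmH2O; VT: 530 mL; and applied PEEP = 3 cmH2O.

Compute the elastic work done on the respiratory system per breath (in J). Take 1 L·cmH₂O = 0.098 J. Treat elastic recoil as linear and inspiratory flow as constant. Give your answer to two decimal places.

0.20

Elastic work ≈ ½ × (Pplat − PEEP) × Vt = 0.5 × (10.7 − 3) × 0.530 L = 0.5 × 7.7 × 0.530 = 2.041 L·cmH2O.
× 0.098 J/(L·cmH2O) → 0.2 J.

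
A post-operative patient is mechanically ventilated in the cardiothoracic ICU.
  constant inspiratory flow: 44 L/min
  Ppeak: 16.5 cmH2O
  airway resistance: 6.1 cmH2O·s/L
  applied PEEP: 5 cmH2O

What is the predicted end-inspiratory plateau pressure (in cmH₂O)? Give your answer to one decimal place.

12.0

Flow: 44 L/min ÷ 60 = 0.7333 L/s.
Pplat = PIP − Raw × flow = 16.5 − 6.1 × 0.7333 = 16.5 − 4.473 = 12.027 cmH2O.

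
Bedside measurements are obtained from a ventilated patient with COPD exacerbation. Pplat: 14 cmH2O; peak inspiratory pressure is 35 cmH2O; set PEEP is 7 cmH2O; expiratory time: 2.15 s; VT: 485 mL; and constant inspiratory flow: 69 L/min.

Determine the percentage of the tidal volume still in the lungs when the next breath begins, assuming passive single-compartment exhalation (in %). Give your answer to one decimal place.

Flow: 69 L/min ÷ 60 = 1.15 L/s.
R = (PIP − Pplat)/V̇ = (35 − 14) / 1.15 = 21.0/1.15 = 18.261 cmH2O·s/L.
C = Vt/(Pplat − PEEP) = 485.0 / (14 − 7) = 485.0/7.0 = 69.286 mL/cmH2O.
τ = R × C = 18.261 × 0.06929 L/cmH2O = 1.265 s.
Fraction remaining at end-expiration = e^(−Te/τ) = e^(−2.15/1.265) = 0.1828 → 18.28%.

18.3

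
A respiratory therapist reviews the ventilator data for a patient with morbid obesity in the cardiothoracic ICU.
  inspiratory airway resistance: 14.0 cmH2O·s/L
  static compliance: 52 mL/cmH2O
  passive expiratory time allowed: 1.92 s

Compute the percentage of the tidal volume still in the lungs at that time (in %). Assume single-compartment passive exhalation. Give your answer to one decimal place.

τ = R × C = 14.0 × 52 mL/cmH2O = 14.0 × 0.052 L/cmH2O = 0.728 s.
Passive exhalation: V(t)/V₀ = e^(−t/τ) = e^(−1.92/0.728) = 0.07155.
Fraction remaining = 0.07155 → 7.155%.

7.2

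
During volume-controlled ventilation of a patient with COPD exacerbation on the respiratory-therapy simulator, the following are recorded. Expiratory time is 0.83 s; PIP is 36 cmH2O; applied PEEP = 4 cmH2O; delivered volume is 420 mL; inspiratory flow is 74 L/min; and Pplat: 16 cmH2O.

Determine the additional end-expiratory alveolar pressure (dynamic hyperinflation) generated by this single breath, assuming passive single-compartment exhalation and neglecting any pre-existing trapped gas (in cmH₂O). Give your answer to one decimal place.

Flow: 74 L/min ÷ 60 = 1.2333 L/s.
R = (PIP − Pplat)/V̇ = (36 − 16) / 1.2333 = 20.0/1.2333 = 16.217 cmH2O·s/L.
C = Vt/(Pplat − PEEP) = 420.0 / (16 − 4) = 420.0/12.0 = 35.0 mL/cmH2O.
τ = R × C = 16.217 × 0.035 L/cmH2O = 0.5676 s.
Fraction remaining = e^(−Te/τ) = e^(−0.83/0.5676) = 0.2317; trapped volume = 420.0 × 0.2317 = 97.314 mL.
Additional alveolar pressure from trapping ≈ V_trapped / C = 97.314 / 35.0 = 2.78 cmH2O.

2.8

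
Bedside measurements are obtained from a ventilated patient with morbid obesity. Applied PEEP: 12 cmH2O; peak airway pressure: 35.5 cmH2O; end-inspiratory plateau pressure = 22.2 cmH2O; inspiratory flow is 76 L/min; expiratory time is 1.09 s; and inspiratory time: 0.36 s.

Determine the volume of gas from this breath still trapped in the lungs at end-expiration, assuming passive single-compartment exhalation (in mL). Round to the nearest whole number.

45

Flow: 76 L/min ÷ 60 = 1.2667 L/s.
Vt = flow × Ti = 1.2667 L/s × 0.36 s × 1000 mL/L = 456.01 mL.
R = (PIP − Pplat)/V̇ = (35.5 − 22.2) / 1.2667 = 13.3/1.2667 = 10.5 cmH2O·s/L.
C = Vt/(Pplat − PEEP) = 456.01 / (22.2 − 12) = 456.01/10.2 = 44.707 mL/cmH2O.
τ = R × C = 10.5 × 0.04471 L/cmH2O = 0.4695 s.
Fraction remaining = e^(−Te/τ) = e^(−1.09/0.4695) = 0.09811.
Trapped volume = 456.01 × 0.09811 = 44.739 mL.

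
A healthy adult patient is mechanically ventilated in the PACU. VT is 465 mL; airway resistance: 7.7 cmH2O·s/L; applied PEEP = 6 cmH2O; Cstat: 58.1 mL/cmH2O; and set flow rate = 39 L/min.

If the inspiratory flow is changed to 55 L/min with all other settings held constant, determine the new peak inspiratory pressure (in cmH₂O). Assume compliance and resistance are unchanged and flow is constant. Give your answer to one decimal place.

21.1

Flow: 39 L/min ÷ 60 = 0.65 L/s.
New flow: 55 L/min ÷ 60 = 0.9167 L/s.
PIP = Vt/C + R·V̇ + PEEP (constant-flow equation of motion).
Only the resistive term changes: ΔPIP = R × ΔV̇ = 7.7 × (0.9167 − 0.65) = 7.7 × 0.2667 = 2.054 cmH2O.
Original PIP = 465/58.1 + 7.7×0.65 + 6 = 19.008 cmH2O; new PIP = 19.008 + (2.054) = 21.062 cmH2O.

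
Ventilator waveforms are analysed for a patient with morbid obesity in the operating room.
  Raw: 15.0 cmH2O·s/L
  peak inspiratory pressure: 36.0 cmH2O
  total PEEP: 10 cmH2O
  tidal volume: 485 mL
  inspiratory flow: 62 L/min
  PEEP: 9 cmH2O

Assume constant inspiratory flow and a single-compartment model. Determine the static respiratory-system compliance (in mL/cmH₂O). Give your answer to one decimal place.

Flow: 62 L/min ÷ 60 = 1.0333 L/s.
Total PEEP = 10 cmH2O (set 9 + intrinsic 1); this is the baseline alveolar pressure.
Equation of motion (constant flow): PIP = Vt/C + R·V̇ + PEEP.
Vt/C = PIP − R·V̇ − PEEP = 36.0 − 15.0×1.0333 − 10 = 36.0 − 15.5 − 10 = 10.5 cmH2O.
C = Vt / 10.5 = 485 / 10.5 = 46.19 mL/cmH2O.

46.2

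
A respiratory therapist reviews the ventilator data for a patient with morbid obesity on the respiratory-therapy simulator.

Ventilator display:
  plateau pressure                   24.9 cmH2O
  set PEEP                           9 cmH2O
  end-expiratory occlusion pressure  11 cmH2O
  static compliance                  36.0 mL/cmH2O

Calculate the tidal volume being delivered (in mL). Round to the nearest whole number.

500

End-expiratory occlusion gives total PEEP = 11 cmH2O (intrinsic PEEP = 11 − 9 = 2). Use total PEEP for the elastic gradient.
Vt = Cstat × (Pplat − PEEPtotal) = 36.0 × (24.9 − 11) = 36.0 × 13.9 = 500.4 mL.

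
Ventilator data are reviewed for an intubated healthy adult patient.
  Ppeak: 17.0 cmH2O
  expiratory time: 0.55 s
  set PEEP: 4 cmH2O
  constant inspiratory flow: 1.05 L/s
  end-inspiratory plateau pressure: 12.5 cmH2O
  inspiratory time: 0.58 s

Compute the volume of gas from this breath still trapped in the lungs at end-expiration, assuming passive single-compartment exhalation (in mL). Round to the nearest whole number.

102

Vt = flow × Ti = 1.05 L/s × 0.58 s × 1000 mL/L = 609.0 mL.
R = (PIP − Pplat)/V̇ = (17.0 − 12.5) / 1.05 = 4.5/1.05 = 4.286 cmH2O·s/L.
C = Vt/(Pplat − PEEP) = 609.0 / (12.5 − 4) = 609.0/8.5 = 71.647 mL/cmH2O.
τ = R × C = 4.286 × 0.07165 L/cmH2O = 0.3071 s.
Fraction remaining = e^(−Te/τ) = e^(−0.55/0.3071) = 0.1668.
Trapped volume = 609.0 × 0.1668 = 101.58 mL.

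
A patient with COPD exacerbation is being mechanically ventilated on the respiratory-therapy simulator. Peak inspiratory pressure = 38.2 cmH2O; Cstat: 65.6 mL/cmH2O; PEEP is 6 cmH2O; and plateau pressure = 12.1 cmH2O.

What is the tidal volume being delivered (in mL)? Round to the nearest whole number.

Vt = Cstat × (Pplat − PEEP) = 65.6 × (12.1 − 6) = 65.6 × 6.1 = 400.16 mL.

400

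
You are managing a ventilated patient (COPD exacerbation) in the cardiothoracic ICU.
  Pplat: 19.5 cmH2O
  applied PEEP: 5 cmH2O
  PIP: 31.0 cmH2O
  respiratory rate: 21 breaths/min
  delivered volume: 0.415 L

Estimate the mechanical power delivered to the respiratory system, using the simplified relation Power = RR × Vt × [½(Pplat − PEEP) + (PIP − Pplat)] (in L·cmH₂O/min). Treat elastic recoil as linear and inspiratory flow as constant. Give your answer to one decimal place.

163.4

Per-breath work = Vt × [½(Pplat−PEEP) + (PIP−Pplat)] = 0.415 × [0.5×14.5 + 11.5] = 0.415 × 18.75 = 7.781 L·cmH2O.
Power = 21 × 7.781 = 163.4 L·cmH2O/min.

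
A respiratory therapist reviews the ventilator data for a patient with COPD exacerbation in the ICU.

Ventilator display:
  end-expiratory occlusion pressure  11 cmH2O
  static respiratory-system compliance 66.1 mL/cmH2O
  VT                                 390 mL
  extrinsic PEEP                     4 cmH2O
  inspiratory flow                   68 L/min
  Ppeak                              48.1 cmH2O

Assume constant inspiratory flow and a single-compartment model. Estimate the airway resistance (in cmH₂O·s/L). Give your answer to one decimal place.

27.5

Flow: 68 L/min ÷ 60 = 1.1333 L/s.
Total PEEP = 11 cmH2O (set 4 + intrinsic 7); this is the baseline alveolar pressure.
Equation of motion (constant flow): PIP = Vt/C + R·V̇ + PEEP.
R·V̇ = PIP − Vt/C − PEEP = 48.1 − 390/66.1 − 11 = 48.1 − 5.9 − 11 = 31.2 cmH2O.
R = 31.2 / 1.1333 = 27.53 cmH2O·s/L.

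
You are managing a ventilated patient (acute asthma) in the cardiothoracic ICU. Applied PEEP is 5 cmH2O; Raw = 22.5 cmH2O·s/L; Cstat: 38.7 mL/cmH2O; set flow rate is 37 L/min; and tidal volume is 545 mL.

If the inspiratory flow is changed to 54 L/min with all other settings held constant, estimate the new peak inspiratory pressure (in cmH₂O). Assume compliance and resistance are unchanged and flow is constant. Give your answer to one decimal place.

Flow: 37 L/min ÷ 60 = 0.6167 L/s.
New flow: 54 L/min ÷ 60 = 0.9 L/s.
PIP = Vt/C + R·V̇ + PEEP (constant-flow equation of motion).
Only the resistive term changes: ΔPIP = R × ΔV̇ = 22.5 × (0.9 − 0.6167) = 22.5 × 0.2833 = 6.374 cmH2O.
Original PIP = 545/38.7 + 22.5×0.6167 + 5 = 32.958 cmH2O; new PIP = 32.958 + (6.374) = 39.332 cmH2O.

39.3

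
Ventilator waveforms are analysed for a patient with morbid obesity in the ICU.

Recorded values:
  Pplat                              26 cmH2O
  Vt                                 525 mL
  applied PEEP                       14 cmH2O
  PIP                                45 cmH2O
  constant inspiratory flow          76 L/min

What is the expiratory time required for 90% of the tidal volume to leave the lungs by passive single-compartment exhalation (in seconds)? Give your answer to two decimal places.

1.51

Flow: 76 L/min ÷ 60 = 1.2667 L/s.
R = (PIP − Pplat)/V̇ = (45 − 26) / 1.2667 = 19.0/1.2667 = 15.0 cmH2O·s/L.
C = Vt/(Pplat − PEEP) = 525.0 / (26 − 14) = 525.0/12.0 = 43.75 mL/cmH2O.
τ = R × C = 15.0 × 0.04375 L/cmH2O = 0.6563 s.
t = −τ·ln(1 − 0.90) = −0.6563·ln(0.1) = 1.511 s.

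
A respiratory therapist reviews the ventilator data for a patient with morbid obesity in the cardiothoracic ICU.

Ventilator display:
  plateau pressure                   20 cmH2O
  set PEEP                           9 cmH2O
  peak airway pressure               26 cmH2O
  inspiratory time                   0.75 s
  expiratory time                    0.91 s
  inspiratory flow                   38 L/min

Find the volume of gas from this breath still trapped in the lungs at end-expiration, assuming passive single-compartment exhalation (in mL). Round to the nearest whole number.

Flow: 38 L/min ÷ 60 = 0.6333 L/s.
Vt = flow × Ti = 0.6333 L/s × 0.75 s × 1000 mL/L = 474.98 mL.
R = (PIP − Pplat)/V̇ = (26 − 20) / 0.6333 = 6.0/0.6333 = 9.474 cmH2O·s/L.
C = Vt/(Pplat − PEEP) = 474.98 / (20 − 9) = 474.98/11.0 = 43.18 mL/cmH2O.
τ = R × C = 9.474 × 0.04318 L/cmH2O = 0.4091 s.
Fraction remaining = e^(−Te/τ) = e^(−0.91/0.4091) = 0.1081.
Trapped volume = 474.98 × 0.1081 = 51.345 mL.

51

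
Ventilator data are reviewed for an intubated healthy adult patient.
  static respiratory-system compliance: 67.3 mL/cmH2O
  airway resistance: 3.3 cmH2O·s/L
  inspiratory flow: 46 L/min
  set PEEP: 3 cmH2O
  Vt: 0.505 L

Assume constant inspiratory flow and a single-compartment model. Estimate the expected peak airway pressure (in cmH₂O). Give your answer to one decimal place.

13.0

Flow: 46 L/min ÷ 60 = 0.7667 L/s.
Equation of motion (constant flow): PIP = Vt/C + R·V̇ + PEEP.
PIP = 505/67.3 + 3.3×0.7667 + 3 = 7.504 + 2.53 + 3 = 13.034 cmH2O.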